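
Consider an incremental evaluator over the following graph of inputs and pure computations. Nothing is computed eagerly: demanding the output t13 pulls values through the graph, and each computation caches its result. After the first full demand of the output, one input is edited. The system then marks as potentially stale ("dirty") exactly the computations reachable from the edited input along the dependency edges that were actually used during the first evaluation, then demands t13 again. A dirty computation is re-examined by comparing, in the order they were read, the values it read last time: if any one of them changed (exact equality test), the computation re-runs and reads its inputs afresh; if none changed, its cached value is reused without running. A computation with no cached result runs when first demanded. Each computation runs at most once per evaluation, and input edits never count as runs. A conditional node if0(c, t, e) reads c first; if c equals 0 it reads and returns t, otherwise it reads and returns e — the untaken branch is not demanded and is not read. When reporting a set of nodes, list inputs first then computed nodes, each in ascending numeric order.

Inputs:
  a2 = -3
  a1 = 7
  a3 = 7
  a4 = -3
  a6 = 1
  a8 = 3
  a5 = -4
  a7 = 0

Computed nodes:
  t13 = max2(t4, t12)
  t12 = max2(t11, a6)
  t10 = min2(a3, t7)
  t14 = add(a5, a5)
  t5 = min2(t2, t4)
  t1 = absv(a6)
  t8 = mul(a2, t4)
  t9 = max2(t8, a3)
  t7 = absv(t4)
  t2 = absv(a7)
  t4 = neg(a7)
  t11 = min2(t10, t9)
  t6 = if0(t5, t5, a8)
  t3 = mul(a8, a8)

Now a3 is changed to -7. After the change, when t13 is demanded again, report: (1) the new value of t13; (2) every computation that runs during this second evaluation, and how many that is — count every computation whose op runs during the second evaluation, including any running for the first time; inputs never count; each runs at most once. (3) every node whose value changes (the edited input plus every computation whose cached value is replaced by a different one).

Initial pass — values computed on the first demand:
  t4 = neg(0) = 0
  t7 = absv(0) = 0
  t8 = mul(-3, 0) = 0
  t9 = max2(0, 7) = 7
  t10 = min2(7, 0) = 0
  t11 = min2(0, 7) = 0
  t12 = max2(0, 1) = 1
  t13 = max2(0, 1) = 1

Second demand — change propagation:
  t9: re-runs because a3 7->-7; new result 0.
  t10: re-runs because a3 7->-7; new result -7.
  t11: re-runs because t10 0->-7; t9 7->0; new result -7.
  t12: re-runs because t11 0->-7; new result 1 (unchanged).
  t13: re-examined; everything it read last time is the same (t4 unchanged, t12 unchanged) — cache 1 kept, no run.

The important point: t12 recomputes to an identical value, and the output ends up unchanged.

t13 now evaluates to 1.
Run set: t9, t10, t11, t12 (4 run).
Changed values: a3, t9, t10, t11.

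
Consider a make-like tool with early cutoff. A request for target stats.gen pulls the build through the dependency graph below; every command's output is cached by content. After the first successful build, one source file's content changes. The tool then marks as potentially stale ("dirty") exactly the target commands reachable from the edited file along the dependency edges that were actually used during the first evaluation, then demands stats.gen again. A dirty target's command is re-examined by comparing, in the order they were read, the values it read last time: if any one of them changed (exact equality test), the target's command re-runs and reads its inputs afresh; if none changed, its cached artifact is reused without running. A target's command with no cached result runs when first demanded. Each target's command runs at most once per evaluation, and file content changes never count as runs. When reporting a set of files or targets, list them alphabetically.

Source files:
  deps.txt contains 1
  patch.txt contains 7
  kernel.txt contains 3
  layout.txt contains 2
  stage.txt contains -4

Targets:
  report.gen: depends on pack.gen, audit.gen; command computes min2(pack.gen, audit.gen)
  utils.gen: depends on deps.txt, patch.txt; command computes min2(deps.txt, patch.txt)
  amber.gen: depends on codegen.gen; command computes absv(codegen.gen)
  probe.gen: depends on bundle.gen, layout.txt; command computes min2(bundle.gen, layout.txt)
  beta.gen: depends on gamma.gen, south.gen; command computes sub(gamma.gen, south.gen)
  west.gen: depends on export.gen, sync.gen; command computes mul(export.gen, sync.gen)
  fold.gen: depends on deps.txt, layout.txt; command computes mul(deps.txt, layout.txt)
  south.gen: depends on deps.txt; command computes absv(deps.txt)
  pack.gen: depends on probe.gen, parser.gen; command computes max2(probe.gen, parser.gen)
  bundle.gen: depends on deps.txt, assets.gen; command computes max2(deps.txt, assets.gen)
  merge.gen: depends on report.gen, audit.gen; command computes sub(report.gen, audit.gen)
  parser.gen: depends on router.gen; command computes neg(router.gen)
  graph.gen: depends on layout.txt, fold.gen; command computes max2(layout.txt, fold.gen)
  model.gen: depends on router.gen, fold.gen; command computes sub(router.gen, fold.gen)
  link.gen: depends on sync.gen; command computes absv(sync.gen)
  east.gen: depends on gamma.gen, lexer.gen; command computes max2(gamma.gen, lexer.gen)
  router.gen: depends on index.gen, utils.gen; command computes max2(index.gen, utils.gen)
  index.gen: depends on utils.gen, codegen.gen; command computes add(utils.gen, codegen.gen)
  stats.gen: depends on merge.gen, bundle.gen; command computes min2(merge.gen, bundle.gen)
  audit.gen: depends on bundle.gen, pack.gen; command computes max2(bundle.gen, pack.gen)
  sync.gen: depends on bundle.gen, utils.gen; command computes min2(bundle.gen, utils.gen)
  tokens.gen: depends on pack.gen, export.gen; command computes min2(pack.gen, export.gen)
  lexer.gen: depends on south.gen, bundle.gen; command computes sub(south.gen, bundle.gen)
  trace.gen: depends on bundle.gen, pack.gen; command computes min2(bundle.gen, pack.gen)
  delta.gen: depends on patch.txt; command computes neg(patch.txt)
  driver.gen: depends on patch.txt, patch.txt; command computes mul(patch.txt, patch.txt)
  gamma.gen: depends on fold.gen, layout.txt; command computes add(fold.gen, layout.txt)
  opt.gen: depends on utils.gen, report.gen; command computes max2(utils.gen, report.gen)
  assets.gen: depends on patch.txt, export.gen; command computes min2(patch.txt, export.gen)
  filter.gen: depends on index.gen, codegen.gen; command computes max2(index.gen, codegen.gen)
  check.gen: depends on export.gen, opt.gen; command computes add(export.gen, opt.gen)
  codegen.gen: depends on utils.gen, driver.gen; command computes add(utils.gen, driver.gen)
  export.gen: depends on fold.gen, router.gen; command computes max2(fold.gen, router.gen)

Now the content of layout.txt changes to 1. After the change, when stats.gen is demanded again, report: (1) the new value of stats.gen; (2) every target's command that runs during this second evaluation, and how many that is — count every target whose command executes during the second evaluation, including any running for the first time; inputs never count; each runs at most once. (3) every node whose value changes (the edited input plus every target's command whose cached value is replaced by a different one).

Demanding stats.gen again yields -6.
8 target commands run: audit.gen, export.gen, fold.gen, merge.gen, pack.gen, probe.gen, report.gen, stats.gen.
The nodes whose values change: fold.gen, layout.txt, merge.gen, pack.gen, probe.gen, report.gen, stats.gen.
Note where the cutoff bites: assets.gen is checked, finds nothing changed, and keeps its cache.

First demand of the output computes:
  driver.gen = mul(7, 7) = 49
  fold.gen = mul(1, 2) = 2
  utils.gen = min2(1, 7) = 1
  codegen.gen = add(1, 49) = 50
  index.gen = add(1, 50) = 51
  router.gen = max2(51, 1) = 51
  export.gen = max2(2, 51) = 51
  assets.gen = min2(7, 51) = 7
  bundle.gen = max2(1, 7) = 7
  parser.gen = neg(51) = -51
  probe.gen = min2(7, 2) = 2
  pack.gen = max2(2, -51) = 2
  audit.gen = max2(7, 2) = 7
  report.gen = min2(2, 7) = 2
  merge.gen = sub(2, 7) = -5
  stats.gen = min2(-5, 7) = -5

After the edit, cleaning proceeds:
  fold.gen: a read changed (layout.txt 2->1) — executes, giving 1.
  export.gen: a read changed (fold.gen 2->1) — executes, giving 51 — identical to its old value.
  assets.gen: dirty, but its reads are unchanged (patch.txt unchanged, export.gen unchanged); cached 7 stands.
  bundle.gen: dirty, but its reads are unchanged (deps.txt unchanged, assets.gen unchanged); cached 7 stands.
  probe.gen: a read changed (layout.txt 2->1) — executes, giving 1.
  pack.gen: a read changed (probe.gen 2->1) — executes, giving 1.
  audit.gen: a read changed (pack.gen 2->1) — executes, giving 7 — identical to its old value.
  report.gen: a read changed (pack.gen 2->1) — executes, giving 1.
  merge.gen: a read changed (report.gen 2->1) — executes, giving -6.
  stats.gen: a read changed (merge.gen -5->-6) — executes, giving -6.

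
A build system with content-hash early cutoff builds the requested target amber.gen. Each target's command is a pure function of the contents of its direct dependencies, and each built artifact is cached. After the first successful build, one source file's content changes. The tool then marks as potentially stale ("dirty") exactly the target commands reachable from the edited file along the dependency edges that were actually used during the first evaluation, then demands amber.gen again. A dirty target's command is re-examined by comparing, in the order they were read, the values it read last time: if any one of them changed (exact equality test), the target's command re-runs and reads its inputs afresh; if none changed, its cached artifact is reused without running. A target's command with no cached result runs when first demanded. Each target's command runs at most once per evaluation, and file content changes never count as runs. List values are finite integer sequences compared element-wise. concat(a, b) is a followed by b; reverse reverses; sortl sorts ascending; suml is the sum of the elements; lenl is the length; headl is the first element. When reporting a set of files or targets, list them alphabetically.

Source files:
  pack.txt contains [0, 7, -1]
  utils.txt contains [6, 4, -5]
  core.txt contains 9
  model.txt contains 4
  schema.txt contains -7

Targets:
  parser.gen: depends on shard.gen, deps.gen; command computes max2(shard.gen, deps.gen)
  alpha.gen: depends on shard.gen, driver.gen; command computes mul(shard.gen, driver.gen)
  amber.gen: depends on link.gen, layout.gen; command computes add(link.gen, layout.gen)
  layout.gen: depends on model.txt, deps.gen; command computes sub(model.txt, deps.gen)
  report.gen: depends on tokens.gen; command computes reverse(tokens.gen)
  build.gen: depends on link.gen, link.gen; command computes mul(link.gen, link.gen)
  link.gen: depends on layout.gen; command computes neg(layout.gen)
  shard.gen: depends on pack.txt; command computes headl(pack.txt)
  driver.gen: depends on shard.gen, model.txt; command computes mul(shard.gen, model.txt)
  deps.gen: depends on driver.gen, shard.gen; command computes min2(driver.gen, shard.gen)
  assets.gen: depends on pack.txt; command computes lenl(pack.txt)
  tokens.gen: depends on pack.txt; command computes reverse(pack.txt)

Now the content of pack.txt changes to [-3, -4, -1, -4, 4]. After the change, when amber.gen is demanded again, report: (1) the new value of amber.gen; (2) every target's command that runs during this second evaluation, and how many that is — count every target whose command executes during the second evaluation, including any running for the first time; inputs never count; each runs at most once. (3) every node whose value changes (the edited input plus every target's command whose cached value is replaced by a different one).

New value of amber.gen: 0.
Target commands that run: amber.gen, deps.gen, driver.gen, layout.gen, link.gen, shard.gen — 6 in total.
Values that change: deps.gen, driver.gen, layout.gen, link.gen, pack.txt, shard.gen.

First evaluation (everything demanded from the output):
  shard.gen = headl([0, 7, -1]) = 0
  driver.gen = mul(0, 4) = 0
  deps.gen = min2(0, 0) = 0
  layout.gen = sub(4, 0) = 4
  link.gen = neg(4) = -4
  amber.gen = add(-4, 4) = 0

Propagation after the edit:
  shard.gen: runs — pack.txt [0, 7, -1]->[-3, -4, -1, -4, 4]; result -3.
  driver.gen: runs — shard.gen 0->-3; result -12.
  deps.gen: runs — driver.gen 0->-12; shard.gen 0->-3; result -12.
  layout.gen: runs — deps.gen 0->-12; result 16.
  link.gen: runs — layout.gen 4->16; result -16.
  amber.gen: runs — link.gen -4->-16; layout.gen 4->16; result 0 (same value as before).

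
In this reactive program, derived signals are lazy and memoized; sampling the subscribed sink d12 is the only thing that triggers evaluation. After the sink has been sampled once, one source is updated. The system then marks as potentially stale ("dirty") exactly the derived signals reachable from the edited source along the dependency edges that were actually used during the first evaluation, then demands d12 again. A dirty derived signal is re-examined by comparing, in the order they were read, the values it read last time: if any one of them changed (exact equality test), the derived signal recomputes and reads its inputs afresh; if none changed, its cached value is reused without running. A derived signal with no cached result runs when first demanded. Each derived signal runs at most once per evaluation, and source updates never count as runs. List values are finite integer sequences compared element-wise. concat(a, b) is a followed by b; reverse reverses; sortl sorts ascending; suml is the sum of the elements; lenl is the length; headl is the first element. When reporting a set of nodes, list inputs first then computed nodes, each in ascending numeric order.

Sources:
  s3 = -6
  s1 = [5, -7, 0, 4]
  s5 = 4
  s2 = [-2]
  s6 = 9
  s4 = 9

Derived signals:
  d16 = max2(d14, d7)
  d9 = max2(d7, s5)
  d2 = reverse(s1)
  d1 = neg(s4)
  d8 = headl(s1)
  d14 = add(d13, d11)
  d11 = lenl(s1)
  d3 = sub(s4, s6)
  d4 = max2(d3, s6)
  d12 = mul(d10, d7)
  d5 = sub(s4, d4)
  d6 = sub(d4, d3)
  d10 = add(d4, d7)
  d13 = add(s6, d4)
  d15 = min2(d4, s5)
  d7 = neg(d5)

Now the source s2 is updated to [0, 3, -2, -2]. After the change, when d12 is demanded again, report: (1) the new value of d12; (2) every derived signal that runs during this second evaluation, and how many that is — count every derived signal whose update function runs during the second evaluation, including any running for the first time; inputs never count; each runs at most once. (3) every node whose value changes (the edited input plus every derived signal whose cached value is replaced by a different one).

First demand of the output computes:
  d3 = sub(9, 9) = 0
  d4 = max2(0, 9) = 9
  d5 = sub(9, 9) = 0
  d7 = neg(0) = 0
  d10 = add(9, 0) = 9
  d12 = mul(9, 0) = 0

After the edit, cleaning proceeds:
  no node depends on s2 at all; the second demand re-runs nothing.

Note the shortcut — nothing in the graph depends on s2 at all, so no recomputation happens.

Demanding d12 again yields 0.
0 derived signals run: none.
The nodes whose values change: s2.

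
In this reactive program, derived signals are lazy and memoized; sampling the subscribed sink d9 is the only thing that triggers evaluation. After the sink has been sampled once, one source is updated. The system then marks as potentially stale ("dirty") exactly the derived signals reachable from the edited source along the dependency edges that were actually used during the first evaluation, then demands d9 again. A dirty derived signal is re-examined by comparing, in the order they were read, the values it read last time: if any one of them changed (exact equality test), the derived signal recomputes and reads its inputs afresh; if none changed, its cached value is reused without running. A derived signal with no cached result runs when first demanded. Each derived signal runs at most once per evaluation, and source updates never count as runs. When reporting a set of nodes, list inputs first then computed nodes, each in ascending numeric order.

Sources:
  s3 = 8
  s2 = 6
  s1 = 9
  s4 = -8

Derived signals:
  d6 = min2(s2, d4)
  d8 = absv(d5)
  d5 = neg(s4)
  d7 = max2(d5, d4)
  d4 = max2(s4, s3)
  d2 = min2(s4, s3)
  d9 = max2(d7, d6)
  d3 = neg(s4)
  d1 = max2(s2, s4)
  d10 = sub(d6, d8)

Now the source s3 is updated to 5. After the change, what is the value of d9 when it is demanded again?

First demand of the output computes:
  d4 = max2(-8, 8) = 8
  d5 = neg(-8) = 8
  d6 = min2(6, 8) = 6
  d7 = max2(8, 8) = 8
  d9 = max2(8, 6) = 8

After the edit, cleaning proceeds:
  d4: a read changed (s3 8->5) — executes, giving 5.
  d6: a read changed (d4 8->5) — executes, giving 5.
  d7: a read changed (d4 8->5) — executes, giving 8 — identical to its old value.
  d9: a read changed (d6 6->5) — executes, giving 8 — identical to its old value.

Demanding d9 again yields 8.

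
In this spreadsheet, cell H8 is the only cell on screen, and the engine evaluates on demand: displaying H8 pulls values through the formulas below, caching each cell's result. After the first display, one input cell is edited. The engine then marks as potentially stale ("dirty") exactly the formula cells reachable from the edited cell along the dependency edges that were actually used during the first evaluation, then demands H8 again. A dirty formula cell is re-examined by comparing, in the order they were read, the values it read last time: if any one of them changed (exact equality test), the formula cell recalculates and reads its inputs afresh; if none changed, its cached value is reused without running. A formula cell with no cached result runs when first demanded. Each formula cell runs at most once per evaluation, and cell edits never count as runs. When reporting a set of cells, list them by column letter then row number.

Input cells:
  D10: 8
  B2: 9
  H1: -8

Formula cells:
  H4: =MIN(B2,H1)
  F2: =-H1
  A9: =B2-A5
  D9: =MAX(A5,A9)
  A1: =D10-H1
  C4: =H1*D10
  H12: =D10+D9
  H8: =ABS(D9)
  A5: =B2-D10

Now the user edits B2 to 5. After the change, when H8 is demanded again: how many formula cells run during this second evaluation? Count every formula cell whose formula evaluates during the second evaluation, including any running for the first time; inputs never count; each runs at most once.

Initial pass — values computed on the first demand:
  A5 = 9 - 8 = 1
  A9 = 9 - 1 = 8
  D9 = MAX(1, 8) = 8
  H8 = ABS(8) = 8

Second demand — change propagation:
  A5: re-runs because B2 9->5; new result -3.
  A9: re-runs because B2 9->5; A5 1->-3; new result 8 (unchanged).
  D9: re-runs because A5 1->-3; new result 8 (unchanged).
  H8: re-examined; everything it read last time is the same (D9 unchanged) — cache 8 kept, no run.

The important point: at H8 every value read last time is unchanged, so the dirty flag clears without a run.

Run set: A5, A9, D9 (3 run).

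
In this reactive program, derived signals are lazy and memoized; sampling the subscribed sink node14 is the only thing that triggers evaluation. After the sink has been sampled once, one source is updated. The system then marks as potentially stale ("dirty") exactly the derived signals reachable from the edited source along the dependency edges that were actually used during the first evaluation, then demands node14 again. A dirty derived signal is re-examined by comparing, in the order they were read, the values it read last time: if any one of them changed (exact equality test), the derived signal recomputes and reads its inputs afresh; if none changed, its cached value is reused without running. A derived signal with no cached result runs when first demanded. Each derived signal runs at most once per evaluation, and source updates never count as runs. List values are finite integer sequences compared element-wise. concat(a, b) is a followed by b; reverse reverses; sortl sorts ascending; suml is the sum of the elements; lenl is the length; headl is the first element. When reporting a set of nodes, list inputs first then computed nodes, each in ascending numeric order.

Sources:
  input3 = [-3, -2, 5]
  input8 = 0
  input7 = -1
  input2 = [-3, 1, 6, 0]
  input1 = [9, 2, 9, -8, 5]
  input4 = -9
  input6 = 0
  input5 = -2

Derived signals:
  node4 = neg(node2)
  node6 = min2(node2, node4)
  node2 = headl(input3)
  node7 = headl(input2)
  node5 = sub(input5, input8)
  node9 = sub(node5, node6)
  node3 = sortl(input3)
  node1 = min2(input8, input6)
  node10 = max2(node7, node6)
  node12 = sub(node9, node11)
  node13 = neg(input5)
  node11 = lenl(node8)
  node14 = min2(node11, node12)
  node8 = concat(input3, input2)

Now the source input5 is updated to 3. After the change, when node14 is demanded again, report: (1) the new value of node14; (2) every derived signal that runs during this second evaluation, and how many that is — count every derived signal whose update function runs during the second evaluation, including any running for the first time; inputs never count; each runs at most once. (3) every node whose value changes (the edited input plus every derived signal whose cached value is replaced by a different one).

First demand of the output computes:
  node2 = headl([-3, -2, 5]) = -3
  node4 = neg(-3) = 3
  node5 = sub(-2, 0) = -2
  node6 = min2(-3, 3) = -3
  node8 = concat([-3, -2, 5], [-3, 1, 6, 0]) = [-3, -2, 5, -3, 1, 6, 0]
  node9 = sub(-2, -3) = 1
  node11 = lenl([-3, -2, 5, -3, 1, 6, 0]) = 7
  node12 = sub(1, 7) = -6
  node14 = min2(7, -6) = -6

After the edit, cleaning proceeds:
  node5: a read changed (input5 -2->3) — executes, giving 3.
  node9: a read changed (node5 -2->3) — executes, giving 6.
  node12: a read changed (node9 1->6) — executes, giving -1.
  node14: a read changed (node12 -6->-1) — executes, giving -1.

Demanding node14 again yields -1.
4 derived signals run: node5, node9, node12, node14.
The nodes whose values change: input5, node5, node9, node12, node14.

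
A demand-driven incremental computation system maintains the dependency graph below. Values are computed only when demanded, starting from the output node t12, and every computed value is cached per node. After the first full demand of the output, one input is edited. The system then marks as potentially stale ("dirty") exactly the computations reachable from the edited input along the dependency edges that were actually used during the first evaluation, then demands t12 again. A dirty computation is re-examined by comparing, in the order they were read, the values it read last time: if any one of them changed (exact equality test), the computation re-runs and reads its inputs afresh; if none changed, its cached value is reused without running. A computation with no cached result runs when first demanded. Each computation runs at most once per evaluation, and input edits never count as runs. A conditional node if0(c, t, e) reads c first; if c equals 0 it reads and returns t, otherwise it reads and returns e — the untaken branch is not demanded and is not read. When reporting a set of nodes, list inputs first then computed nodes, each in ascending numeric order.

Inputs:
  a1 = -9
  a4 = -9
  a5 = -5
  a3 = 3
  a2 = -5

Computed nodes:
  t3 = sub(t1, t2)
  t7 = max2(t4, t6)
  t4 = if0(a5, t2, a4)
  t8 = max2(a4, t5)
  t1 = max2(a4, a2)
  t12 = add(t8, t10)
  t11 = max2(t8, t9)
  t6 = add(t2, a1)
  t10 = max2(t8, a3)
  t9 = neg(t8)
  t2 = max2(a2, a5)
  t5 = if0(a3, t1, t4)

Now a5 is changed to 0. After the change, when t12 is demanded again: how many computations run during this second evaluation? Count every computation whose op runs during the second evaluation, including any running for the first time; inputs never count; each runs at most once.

Computations that run: t2, t4, t5, t8, t10, t12 — 6 in total.
Key observation: a condition flipped, so demand reaches new nodes — t2 runs for the first time.

First evaluation (everything demanded from the output):
  t4 = if0(a5=-5 -> else branch a4) = -9
  t5 = if0(a3=3 -> else branch t4) = -9
  t8 = max2(-9, -9) = -9
  t10 = max2(-9, 3) = 3
  t12 = add(-9, 3) = -6

Propagation after the edit:
  t2: demanded for the first time — runs, produces 0.
  t4: runs — a5 -5->0; result 0.
  t5: runs — t4 -9->0; result 0.
  t8: runs — t5 -9->0; result 0.
  t10: runs — t8 -9->0; result 3 (same value as before).
  t12: runs — t8 -9->0; result 3.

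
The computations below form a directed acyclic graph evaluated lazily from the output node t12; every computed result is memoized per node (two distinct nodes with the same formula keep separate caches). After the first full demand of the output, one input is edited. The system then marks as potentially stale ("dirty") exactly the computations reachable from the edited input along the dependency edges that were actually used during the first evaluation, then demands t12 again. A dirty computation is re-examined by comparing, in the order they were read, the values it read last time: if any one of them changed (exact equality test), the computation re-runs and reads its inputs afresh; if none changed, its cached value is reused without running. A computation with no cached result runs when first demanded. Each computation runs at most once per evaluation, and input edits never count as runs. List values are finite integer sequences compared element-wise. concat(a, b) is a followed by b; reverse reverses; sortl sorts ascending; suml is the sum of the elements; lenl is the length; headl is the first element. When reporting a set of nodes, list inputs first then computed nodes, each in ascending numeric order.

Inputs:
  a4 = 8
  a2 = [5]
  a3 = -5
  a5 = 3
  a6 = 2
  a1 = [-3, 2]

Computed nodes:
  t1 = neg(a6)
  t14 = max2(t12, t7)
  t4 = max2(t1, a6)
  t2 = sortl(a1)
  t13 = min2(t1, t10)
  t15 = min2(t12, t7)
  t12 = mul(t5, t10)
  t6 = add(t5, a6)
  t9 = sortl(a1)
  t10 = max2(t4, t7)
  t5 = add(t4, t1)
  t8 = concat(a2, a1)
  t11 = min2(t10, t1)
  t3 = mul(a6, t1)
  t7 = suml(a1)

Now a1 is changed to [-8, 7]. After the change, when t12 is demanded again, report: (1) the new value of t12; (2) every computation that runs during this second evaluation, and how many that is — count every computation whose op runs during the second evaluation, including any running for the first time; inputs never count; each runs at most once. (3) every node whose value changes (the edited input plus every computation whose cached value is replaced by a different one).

Demanding t12 again yields 0.
1 computations run: t7.
The nodes whose values change: a1.
Note the absorption at t7: it re-runs yet its value is the same, leaving the output's value untouched.

First demand of the output computes:
  t1 = neg(2) = -2
  t4 = max2(-2, 2) = 2
  t5 = add(2, -2) = 0
  t7 = suml([-3, 2]) = -1
  t10 = max2(2, -1) = 2
  t12 = mul(0, 2) = 0

After the edit, cleaning proceeds:
  t7: a read changed (a1 [-3, 2]->[-8, 7]) — executes, giving -1 — identical to its old value.
  t10: dirty, but its reads are unchanged (t4 unchanged, t7 unchanged); cached 2 stands.
  t12: dirty, but its reads are unchanged (t5 unchanged, t10 unchanged); cached 0 stands.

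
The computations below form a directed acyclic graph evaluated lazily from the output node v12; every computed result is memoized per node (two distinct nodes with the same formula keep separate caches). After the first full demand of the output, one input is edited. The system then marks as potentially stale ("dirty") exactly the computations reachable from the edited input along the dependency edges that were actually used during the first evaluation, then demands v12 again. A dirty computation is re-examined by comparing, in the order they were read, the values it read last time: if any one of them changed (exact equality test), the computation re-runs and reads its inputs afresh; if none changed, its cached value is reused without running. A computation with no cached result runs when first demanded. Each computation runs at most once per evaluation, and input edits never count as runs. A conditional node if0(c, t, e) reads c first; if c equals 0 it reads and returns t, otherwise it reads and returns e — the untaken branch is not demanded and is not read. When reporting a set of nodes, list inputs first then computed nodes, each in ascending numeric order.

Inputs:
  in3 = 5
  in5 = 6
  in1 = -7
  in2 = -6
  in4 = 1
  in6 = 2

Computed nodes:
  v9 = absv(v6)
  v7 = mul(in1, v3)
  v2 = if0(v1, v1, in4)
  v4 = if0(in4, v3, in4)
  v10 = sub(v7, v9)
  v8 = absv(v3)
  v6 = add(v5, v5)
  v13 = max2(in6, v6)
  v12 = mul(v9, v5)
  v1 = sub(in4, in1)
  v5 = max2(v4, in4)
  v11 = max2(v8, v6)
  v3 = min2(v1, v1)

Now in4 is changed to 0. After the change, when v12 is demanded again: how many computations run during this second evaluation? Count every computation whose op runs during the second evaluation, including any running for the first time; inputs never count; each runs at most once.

7 computations run: v1, v3, v4, v5, v6, v9, v12.
Note the branch switch — v1, v3 had no cache and run now for the first time.

First demand of the output computes:
  v4 = if0(in4=1 -> else branch in4) = 1
  v5 = max2(1, 1) = 1
  v6 = add(1, 1) = 2
  v9 = absv(2) = 2
  v12 = mul(2, 1) = 2

After the edit, cleaning proceeds:
  v1: had never run; runs now, result 7.
  v3: had never run; runs now, result 7.
  v4: a read changed (in4 1->0; in4 1->0) — executes, giving 7.
  v5: a read changed (v4 1->7; in4 1->0) — executes, giving 7.
  v6: a read changed (v5 1->7; v5 1->7) — executes, giving 14.
  v9: a read changed (v6 2->14) — executes, giving 14.
  v12: a read changed (v9 2->14; v5 1->7) — executes, giving 98.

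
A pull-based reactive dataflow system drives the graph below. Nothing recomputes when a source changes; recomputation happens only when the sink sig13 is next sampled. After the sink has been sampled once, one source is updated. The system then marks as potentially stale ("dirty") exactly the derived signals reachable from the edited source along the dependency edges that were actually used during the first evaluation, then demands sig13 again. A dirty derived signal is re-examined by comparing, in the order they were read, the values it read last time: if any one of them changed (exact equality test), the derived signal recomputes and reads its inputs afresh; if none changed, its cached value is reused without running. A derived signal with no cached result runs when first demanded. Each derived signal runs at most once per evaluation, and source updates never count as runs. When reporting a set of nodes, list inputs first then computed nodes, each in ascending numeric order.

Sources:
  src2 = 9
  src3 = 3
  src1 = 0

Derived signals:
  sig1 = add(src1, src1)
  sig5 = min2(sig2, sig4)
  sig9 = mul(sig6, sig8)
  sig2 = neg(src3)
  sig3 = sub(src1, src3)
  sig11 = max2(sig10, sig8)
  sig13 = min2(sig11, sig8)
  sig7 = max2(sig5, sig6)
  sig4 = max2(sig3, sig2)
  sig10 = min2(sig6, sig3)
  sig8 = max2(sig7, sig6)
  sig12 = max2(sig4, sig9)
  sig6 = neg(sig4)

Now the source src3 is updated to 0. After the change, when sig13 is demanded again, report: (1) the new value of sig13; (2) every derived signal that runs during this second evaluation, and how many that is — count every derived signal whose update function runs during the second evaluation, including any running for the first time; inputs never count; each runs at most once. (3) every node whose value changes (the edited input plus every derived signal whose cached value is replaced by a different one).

New value of sig13: 0.
Derived signals that run: sig2, sig3, sig4, sig5, sig6, sig7, sig8, sig10, sig11, sig13 — 10 in total.
Values that change: src3, sig2, sig3, sig4, sig5, sig6, sig7, sig8, sig10, sig11, sig13.

First evaluation (everything demanded from the output):
  sig2 = neg(3) = -3
  sig3 = sub(0, 3) = -3
  sig4 = max2(-3, -3) = -3
  sig5 = min2(-3, -3) = -3
  sig6 = neg(-3) = 3
  sig7 = max2(-3, 3) = 3
  sig8 = max2(3, 3) = 3
  sig10 = min2(3, -3) = -3
  sig11 = max2(-3, 3) = 3
  sig13 = min2(3, 3) = 3

Propagation after the edit:
  sig2: runs — src3 3->0; result 0.
  sig3: runs — src3 3->0; result 0.
  sig4: runs — sig3 -3->0; sig2 -3->0; result 0.
  sig5: runs — sig2 -3->0; sig4 -3->0; result 0.
  sig6: runs — sig4 -3->0; result 0.
  sig7: runs — sig5 -3->0; sig6 3->0; result 0.
  sig8: runs — sig7 3->0; sig6 3->0; result 0.
  sig10: runs — sig6 3->0; sig3 -3->0; result 0.
  sig11: runs — sig10 -3->0; sig8 3->0; result 0.
  sig13: runs — sig11 3->0; sig8 3->0; result 0.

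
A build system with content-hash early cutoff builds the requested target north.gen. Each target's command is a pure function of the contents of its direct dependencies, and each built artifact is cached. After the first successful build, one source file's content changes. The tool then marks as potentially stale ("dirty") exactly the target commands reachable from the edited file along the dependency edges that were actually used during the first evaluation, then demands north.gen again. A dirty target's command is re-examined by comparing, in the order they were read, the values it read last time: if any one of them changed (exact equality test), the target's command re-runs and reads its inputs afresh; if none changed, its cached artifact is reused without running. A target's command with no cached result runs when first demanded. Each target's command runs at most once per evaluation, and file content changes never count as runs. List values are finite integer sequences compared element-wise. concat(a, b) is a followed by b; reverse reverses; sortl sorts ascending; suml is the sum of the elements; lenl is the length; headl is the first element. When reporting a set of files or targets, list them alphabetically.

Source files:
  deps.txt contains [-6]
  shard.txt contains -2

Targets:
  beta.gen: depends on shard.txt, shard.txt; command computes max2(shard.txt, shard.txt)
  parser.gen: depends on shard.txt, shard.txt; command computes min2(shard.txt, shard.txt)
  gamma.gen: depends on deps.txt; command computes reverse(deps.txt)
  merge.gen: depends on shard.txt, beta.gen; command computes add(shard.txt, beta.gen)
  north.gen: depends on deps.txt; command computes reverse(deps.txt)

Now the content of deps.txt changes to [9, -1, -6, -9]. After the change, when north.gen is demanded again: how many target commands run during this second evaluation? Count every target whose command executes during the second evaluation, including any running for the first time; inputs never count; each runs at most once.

Target commands that run: north.gen — 1 in total.

First evaluation (everything demanded from the output):
  north.gen = reverse([-6]) = [-6]

Propagation after the edit:
  north.gen: runs — deps.txt [-6]->[9, -1, -6, -9]; result [-9, -6, -1, 9].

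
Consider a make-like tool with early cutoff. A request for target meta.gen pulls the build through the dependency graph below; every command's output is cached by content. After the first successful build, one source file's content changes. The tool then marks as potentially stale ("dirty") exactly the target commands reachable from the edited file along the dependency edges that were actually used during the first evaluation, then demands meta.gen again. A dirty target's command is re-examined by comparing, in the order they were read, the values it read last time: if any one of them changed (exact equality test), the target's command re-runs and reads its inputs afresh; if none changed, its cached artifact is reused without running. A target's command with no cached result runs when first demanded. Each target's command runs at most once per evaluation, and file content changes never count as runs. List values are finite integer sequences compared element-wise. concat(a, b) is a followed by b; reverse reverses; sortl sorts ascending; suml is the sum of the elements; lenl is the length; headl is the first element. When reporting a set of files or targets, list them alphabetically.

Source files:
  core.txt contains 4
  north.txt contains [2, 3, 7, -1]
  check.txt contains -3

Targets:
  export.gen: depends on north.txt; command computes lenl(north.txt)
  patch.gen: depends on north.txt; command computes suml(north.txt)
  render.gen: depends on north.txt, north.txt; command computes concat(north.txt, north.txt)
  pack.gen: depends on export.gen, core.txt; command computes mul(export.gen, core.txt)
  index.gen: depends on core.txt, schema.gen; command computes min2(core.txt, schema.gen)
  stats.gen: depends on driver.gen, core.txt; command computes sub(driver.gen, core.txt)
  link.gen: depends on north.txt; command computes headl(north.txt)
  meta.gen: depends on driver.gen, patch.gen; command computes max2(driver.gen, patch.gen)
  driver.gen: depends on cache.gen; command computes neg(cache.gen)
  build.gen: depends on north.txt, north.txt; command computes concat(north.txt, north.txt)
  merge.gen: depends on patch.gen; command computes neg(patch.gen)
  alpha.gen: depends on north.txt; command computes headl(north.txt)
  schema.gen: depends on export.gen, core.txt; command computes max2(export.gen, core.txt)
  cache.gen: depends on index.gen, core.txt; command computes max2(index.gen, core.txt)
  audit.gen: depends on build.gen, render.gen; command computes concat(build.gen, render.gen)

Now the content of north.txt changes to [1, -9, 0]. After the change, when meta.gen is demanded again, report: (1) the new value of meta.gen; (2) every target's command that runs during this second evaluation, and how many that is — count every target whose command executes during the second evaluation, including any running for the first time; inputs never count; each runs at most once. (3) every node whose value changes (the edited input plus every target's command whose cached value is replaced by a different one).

First demand of the output computes:
  export.gen = lenl([2, 3, 7, -1]) = 4
  patch.gen = suml([2, 3, 7, -1]) = 11
  schema.gen = max2(4, 4) = 4
  index.gen = min2(4, 4) = 4
  cache.gen = max2(4, 4) = 4
  driver.gen = neg(4) = -4
  meta.gen = max2(-4, 11) = 11

After the edit, cleaning proceeds:
  export.gen: a read changed (north.txt [2, 3, 7, -1]->[1, -9, 0]) — executes, giving 3.
  patch.gen: a read changed (north.txt [2, 3, 7, -1]->[1, -9, 0]) — executes, giving -8.
  schema.gen: a read changed (export.gen 4->3) — executes, giving 4 — identical to its old value.
  index.gen: dirty, but its reads are unchanged (core.txt unchanged, schema.gen unchanged); cached 4 stands.
  cache.gen: dirty, but its reads are unchanged (index.gen unchanged, core.txt unchanged); cached 4 stands.
  driver.gen: dirty, but its reads are unchanged (cache.gen unchanged); cached -4 stands.
  meta.gen: a read changed (patch.gen 11->-8) — executes, giving -4.

Note where the cutoff bites: index.gen is checked, finds nothing changed, and keeps its cache.

Demanding meta.gen again yields -4.
4 target commands run: export.gen, meta.gen, patch.gen, schema.gen.
The nodes whose values change: export.gen, meta.gen, north.txt, patch.gen.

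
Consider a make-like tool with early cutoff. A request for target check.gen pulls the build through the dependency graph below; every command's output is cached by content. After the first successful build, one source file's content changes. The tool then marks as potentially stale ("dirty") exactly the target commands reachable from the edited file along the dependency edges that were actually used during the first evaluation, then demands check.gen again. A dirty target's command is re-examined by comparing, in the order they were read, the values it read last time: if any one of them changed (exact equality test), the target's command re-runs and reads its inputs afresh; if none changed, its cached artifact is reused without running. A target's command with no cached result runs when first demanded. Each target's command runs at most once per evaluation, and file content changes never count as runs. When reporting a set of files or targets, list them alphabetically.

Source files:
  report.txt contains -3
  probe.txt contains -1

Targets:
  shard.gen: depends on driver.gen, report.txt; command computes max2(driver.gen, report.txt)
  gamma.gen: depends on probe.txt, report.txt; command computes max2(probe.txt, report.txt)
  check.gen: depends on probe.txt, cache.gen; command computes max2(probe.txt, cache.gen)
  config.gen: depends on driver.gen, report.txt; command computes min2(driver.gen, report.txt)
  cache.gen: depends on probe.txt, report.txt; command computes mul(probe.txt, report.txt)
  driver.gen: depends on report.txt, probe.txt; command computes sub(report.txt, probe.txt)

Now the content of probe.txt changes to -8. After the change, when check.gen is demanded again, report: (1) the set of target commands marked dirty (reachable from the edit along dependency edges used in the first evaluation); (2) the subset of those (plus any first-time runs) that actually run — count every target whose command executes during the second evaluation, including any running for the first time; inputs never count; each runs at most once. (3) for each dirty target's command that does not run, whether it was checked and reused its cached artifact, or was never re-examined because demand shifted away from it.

The edit dirties: cache.gen, check.gen.
2 target commands run: cache.gen, check.gen.
No dirty target's command escaped a run.

First demand of the output computes:
  cache.gen = mul(-1, -3) = 3
  check.gen = max2(-1, 3) = 3

After the edit, cleaning proceeds:
  cache.gen: a read changed (probe.txt -1->-8) — executes, giving 24.
  check.gen: a read changed (probe.txt -1->-8; cache.gen 3->24) — executes, giving 24.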